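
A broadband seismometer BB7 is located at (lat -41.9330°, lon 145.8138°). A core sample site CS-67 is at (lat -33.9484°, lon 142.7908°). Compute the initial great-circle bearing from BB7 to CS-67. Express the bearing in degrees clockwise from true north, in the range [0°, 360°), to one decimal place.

342.4°

Δλ = -3.0230°
y = sin Δλ · cos φ₂ = -0.043747
x = cos φ₁ sin φ₂ − sin φ₁ cos φ₂ cos Δλ = 0.138136
θ = atan2(y, x) = -17.5729° → 342.4271° (mod 360°)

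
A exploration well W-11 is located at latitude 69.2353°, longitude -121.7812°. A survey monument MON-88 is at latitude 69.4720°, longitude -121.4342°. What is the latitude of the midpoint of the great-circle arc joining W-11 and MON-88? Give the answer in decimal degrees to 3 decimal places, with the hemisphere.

Bx = cos φ₂ cos Δλ = 0.350659,  By = cos φ₂ sin Δλ = 0.002124
φₘ = atan2(sin φ₁ + sin φ₂, √((cos φ₁ + Bx)² + By²)) = 69.35374°
λₘ = λ₁ + atan2(By, cos φ₁ + Bx) = -121.60865°

69.354°N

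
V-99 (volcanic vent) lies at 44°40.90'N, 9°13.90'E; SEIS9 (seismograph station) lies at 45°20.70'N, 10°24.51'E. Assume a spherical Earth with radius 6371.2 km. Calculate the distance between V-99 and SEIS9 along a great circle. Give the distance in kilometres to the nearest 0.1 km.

118.3 km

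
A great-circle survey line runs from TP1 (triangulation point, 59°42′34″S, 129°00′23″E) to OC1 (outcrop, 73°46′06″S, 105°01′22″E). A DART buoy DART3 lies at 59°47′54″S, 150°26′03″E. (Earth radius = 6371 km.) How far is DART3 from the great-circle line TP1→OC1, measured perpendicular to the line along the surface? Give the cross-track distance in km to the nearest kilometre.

TP1: φ = -59.70944°, λ = +129.00639°
OC1: φ = -73.76833°, λ = +105.02278°
DART3: φ = -59.79833°, λ = +150.43417°
δ₁₃ = central angle TP1→DART3 = 0.187567 rad  (haversine)
θ₁₃ = bearing TP1→DART3 = 99.749°,  θ₁₂ = bearing TP1→OC1 = 203.305°
dₓₜ = R·arcsin(sin δ₁₃ · sin(θ₁₃ − θ₁₂)) = 6371·arcsin(0.18647·sin(-103.556°)) = -1161.322 km
|dₓₜ| = 1161.322 km

1161 km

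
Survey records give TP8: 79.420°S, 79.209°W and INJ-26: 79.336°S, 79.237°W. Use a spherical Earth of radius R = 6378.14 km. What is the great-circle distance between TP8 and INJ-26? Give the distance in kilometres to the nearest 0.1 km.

9.4 km

Δφ = 0.0840°,  Δλ = -0.0280°
a = sin²(Δφ/2) + cos φ₁ cos φ₂ sin²(Δλ/2) = 0.000001
c = 2·arcsin(√a) = 0.001469 rad = 0.0842°
d = R·c = 6378.14 × 0.001469 = 9.4 km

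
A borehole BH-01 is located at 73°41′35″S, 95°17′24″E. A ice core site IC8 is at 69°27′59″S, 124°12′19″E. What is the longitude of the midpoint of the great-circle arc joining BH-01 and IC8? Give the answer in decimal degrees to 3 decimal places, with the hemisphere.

BH-01: φ = -73.69306°, λ = +95.29000°
IC8: φ = -69.46639°, λ = +124.20528°
Bx = cos φ₂ cos Δλ = 0.307030,  By = cos φ₂ sin Δλ = 0.169596
φₘ = atan2(sin φ₁ + sin φ₂, √((cos φ₁ + Bx)² + By²)) = -72.11856°
λₘ = λ₁ + atan2(By, cos φ₁ + Bx) = 111.38397°

111.384°E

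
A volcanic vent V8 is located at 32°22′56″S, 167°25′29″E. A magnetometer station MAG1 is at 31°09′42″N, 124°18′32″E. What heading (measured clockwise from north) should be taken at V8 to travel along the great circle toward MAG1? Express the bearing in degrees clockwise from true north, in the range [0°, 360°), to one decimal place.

322.8°

V8: φ = -32.38222°, λ = +167.42472°
MAG1: φ = +31.16167°, λ = +124.30889°
Δλ = -43.1158°
y = sin Δλ · cos φ₂ = -0.584857
x = cos φ₁ sin φ₂ − sin φ₁ cos φ₂ cos Δλ = 0.771526
θ = atan2(y, x) = -37.1640° → 322.8360° (mod 360°)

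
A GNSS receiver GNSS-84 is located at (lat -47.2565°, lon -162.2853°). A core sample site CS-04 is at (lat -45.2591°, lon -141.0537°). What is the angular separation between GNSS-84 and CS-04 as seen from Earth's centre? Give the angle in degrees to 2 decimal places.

14.77°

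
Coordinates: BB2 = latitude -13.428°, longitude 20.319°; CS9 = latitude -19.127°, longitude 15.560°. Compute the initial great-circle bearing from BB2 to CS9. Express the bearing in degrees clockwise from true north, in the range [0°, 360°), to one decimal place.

218.1°

Δλ = -4.7590°
y = sin Δλ · cos φ₂ = -0.078385
x = cos φ₁ sin φ₂ − sin φ₁ cos φ₂ cos Δλ = -0.100059
θ = atan2(y, x) = -141.9253° → 218.0747° (mod 360°)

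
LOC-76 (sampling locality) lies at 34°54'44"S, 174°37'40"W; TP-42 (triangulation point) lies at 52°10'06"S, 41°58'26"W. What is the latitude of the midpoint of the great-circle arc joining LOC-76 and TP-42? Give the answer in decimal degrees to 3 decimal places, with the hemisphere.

LOC-76: φ = -34.91222°, λ = -174.62778°
TP-42: φ = -52.16833°, λ = -41.97389°
Bx = cos φ₂ cos Δλ = -0.415582,  By = cos φ₂ sin Δλ = 0.451090
φₘ = atan2(sin φ₁ + sin φ₂, √((cos φ₁ + Bx)² + By²)) = -66.02134°
λₘ = λ₁ + atan2(By, cos φ₁ + Bx) = -126.50723°

66.021°S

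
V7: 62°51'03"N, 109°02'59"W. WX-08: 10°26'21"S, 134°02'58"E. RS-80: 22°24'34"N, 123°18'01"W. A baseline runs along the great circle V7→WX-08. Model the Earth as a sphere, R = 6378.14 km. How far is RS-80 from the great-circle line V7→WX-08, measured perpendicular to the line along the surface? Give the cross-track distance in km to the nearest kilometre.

V7: φ = +62.85083°, λ = -109.04972°
WX-08: φ = -10.43917°, λ = +134.04944°
RS-80: φ = +22.40944°, λ = -123.30028°
δ₁₃ = central angle V7→RS-80 = 0.725619 rad  (haversine)
θ₁₃ = bearing V7→RS-80 = 200.056°,  θ₁₂ = bearing V7→WX-08 = 289.656°
dₓₜ = R·arcsin(sin δ₁₃ · sin(θ₁₃ − θ₁₂)) = 6378.14·arcsin(0.66360·sin(-89.600°)) = -4627.960 km
|dₓₜ| = 4627.960 km

4628 km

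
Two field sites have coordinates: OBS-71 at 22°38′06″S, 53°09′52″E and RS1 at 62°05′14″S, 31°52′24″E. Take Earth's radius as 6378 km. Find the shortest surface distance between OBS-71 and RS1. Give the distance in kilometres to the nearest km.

OBS-71: φ = -22.63500°, λ = +53.16444°
RS1: φ = -62.08722°, λ = +31.87333°
Δφ = -39.4522°,  Δλ = -21.2911°
a = sin²(Δφ/2) + cos φ₁ cos φ₂ sin²(Δλ/2) = 0.128668
c = 2·arcsin(√a) = 0.733755 rad = 42.0411°
d = R·c = 6378 × 0.733755 = 4679.9 km

4680 km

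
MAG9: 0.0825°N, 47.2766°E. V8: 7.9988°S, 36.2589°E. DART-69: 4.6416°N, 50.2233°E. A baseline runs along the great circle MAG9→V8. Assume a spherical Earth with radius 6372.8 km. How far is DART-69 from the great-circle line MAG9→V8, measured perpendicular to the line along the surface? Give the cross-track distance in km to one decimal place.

δ₁₃ = central angle MAG9→DART-69 = 0.094714 rad  (haversine)
θ₁₃ = bearing MAG9→DART-69 = 32.806°,  θ₁₂ = bearing MAG9→V8 = 233.400°
dₓₜ = R·arcsin(sin δ₁₃ · sin(θ₁₃ − θ₁₂)) = 6372.8·arcsin(0.09457·sin(-200.594°)) = 212.035 km
|dₓₜ| = 212.035 km

212.0 km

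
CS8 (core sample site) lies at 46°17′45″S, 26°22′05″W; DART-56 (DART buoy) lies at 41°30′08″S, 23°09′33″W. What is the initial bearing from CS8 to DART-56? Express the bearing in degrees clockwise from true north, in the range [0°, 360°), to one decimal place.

26.9°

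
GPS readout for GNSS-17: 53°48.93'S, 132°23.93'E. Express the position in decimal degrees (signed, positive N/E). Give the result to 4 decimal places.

-53.8155°, +132.3988°

lat: 53.8155° S → -53.8155°
lon: 132.3988° E → +132.3988°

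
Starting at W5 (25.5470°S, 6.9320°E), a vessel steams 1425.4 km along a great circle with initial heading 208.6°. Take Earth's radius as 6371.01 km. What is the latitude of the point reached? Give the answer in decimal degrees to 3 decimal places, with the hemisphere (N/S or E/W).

36.602°S

δ = d/R = 1425.4/6371.01 = 0.223732 rad
φ₂ = arcsin(sin φ₁ cos δ + cos φ₁ sin δ cos θ)
   = arcsin(-0.43125·0.97508 + 0.90223·0.22187·-0.87798) = -36.60224°
λ₂ = λ₁ + atan2(sin θ sin δ cos φ₁, cos δ − sin φ₁ sin φ₂) = -0.67037°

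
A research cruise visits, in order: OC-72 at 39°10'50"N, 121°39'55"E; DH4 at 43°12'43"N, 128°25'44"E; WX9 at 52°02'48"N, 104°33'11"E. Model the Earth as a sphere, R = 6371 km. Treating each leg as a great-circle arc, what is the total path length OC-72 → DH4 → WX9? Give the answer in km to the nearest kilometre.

OC-72: φ = +39.18056°, λ = +121.66528°
DH4: φ = +43.21194°, λ = +128.42889°
WX9: φ = +52.04667°, λ = +104.55306°
OC-72→DH4: c = 0.113252 rad, d = 721.53 km
DH4→WX9: c = 0.318274 rad, d = 2027.72 km
Total = 721.53 + 2027.72 = 2749.25 km

2749 km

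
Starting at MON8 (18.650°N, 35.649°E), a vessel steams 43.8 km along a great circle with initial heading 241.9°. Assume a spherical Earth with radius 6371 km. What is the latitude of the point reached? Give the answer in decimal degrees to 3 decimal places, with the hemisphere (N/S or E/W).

18.464°N

δ = d/R = 43.8/6371 = 0.006875 rad
φ₂ = arcsin(sin φ₁ cos δ + cos φ₁ sin δ cos θ)
   = arcsin(0.31979·0.99998 + 0.94749·0.00687·-0.47101) = 18.46411°
λ₂ = λ₁ + atan2(sin θ sin δ cos φ₁, cos δ − sin φ₁ sin φ₂) = 35.28267°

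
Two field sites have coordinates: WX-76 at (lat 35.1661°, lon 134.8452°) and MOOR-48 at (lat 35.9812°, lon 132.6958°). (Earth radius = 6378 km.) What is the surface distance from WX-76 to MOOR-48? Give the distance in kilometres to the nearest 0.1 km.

214.7 km

Δφ = 0.8151°,  Δλ = -2.1494°
a = sin²(Δφ/2) + cos φ₁ cos φ₂ sin²(Δλ/2) = 0.000283
c = 2·arcsin(√a) = 0.033665 rad = 1.9289°
d = R·c = 6378 × 0.033665 = 214.7 km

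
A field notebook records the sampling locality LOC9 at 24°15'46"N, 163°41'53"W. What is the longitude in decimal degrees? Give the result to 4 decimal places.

163° + 41′/60 + 53″/3600 = 163 + 0.68333 + 0.01472 = 163.6981°

163.6981°W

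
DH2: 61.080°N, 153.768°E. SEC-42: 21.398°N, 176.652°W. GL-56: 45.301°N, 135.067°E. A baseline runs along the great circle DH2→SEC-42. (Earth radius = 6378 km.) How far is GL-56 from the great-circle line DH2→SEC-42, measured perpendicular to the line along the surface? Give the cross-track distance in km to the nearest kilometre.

δ₁₃ = central angle DH2→GL-56 = 0.335154 rad  (haversine)
θ₁₃ = bearing DH2→GL-56 = 223.288°,  θ₁₂ = bearing DH2→SEC-42 = 139.192°
dₓₜ = R·arcsin(sin δ₁₃ · sin(θ₁₃ − θ₁₂)) = 6378·arcsin(0.32891·sin(84.096°)) = 2125.835 km
|dₓₜ| = 2125.835 km

2126 km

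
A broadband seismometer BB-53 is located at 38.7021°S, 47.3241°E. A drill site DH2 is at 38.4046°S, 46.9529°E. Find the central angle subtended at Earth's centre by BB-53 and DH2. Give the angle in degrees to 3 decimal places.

0.416°

Δφ = 0.2975°,  Δλ = -0.3712°
a = sin²(Δφ/2) + cos φ₁ cos φ₂ sin²(Δλ/2) = 0.000013
c = 2·arcsin(√a) = 0.007255 rad = 0.4157°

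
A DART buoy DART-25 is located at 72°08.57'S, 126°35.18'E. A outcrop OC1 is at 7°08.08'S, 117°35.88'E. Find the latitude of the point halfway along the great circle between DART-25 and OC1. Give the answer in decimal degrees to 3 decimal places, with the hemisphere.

39.701°S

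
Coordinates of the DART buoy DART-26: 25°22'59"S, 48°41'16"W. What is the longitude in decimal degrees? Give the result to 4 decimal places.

48° + 41′/60 + 16″/3600 = 48 + 0.68333 + 0.00444 = 48.6878°

48.6878°W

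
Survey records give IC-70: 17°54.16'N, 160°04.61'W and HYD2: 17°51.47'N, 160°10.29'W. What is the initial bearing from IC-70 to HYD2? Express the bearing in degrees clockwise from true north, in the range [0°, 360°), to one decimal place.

IC-70: φ = +17.90267°, λ = -160.07683°
HYD2: φ = +17.85783°, λ = -160.17150°
Δλ = -0.0947°
y = sin Δλ · cos φ₂ = -0.001573
x = cos φ₁ sin φ₂ − sin φ₁ cos φ₂ cos Δλ = -0.000782
θ = atan2(y, x) = -116.4416° → 243.5584° (mod 360°)

243.6°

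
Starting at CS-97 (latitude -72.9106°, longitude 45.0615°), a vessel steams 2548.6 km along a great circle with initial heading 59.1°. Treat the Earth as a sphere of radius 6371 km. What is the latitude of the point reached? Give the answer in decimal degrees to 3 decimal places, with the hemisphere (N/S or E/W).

δ = d/R = 2548.6/6371 = 0.400031 rad
φ₂ = arcsin(sin φ₁ cos δ + cos φ₁ sin δ cos θ)
   = arcsin(-0.95585·0.92105 + 0.29386·0.38945·0.51354) = -55.24631°
λ₂ = λ₁ + atan2(sin θ sin δ cos φ₁, cos δ − sin φ₁ sin φ₂) = 80.95029°

55.246°S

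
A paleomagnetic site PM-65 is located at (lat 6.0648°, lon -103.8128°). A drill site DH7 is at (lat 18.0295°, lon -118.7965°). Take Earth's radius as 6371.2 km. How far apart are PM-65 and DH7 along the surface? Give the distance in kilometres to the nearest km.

Δφ = 11.9647°,  Δλ = -14.9837°
a = sin²(Δφ/2) + cos φ₁ cos φ₂ sin²(Δλ/2) = 0.026937
c = 2·arcsin(√a) = 0.329744 rad = 18.8929°
d = R·c = 6371.2 × 0.329744 = 2100.9 km

2101 km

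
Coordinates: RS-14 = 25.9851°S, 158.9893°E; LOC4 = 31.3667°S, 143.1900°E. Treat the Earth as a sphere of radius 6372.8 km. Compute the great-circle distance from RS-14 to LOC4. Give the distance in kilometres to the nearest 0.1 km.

Δφ = -5.3816°,  Δλ = -15.7993°
a = sin²(Δφ/2) + cos φ₁ cos φ₂ sin²(Δλ/2) = 0.016702
c = 2·arcsin(√a) = 0.259199 rad = 14.8510°
d = R·c = 6372.8 × 0.259199 = 1651.8 km

1651.8 km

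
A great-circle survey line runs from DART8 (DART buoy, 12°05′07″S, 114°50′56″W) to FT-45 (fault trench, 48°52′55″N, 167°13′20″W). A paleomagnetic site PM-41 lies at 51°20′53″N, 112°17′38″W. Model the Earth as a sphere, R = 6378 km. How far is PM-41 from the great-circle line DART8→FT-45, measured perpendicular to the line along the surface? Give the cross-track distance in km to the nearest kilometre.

DART8: φ = -12.08528°, λ = -114.84889°
FT-45: φ = +48.88194°, λ = -167.22222°
PM-41: φ = +51.34806°, λ = -112.29389°
δ₁₃ = central angle DART8→PM-41 = 1.107799 rad  (haversine)
θ₁₃ = bearing DART8→PM-41 = 1.783°,  θ₁₂ = bearing DART8→FT-45 = 327.600°
dₓₜ = R·arcsin(sin δ₁₃ · sin(θ₁₃ − θ₁₂)) = 6378·arcsin(0.89472·sin(-325.817°)) = 3359.298 km
|dₓₜ| = 3359.298 km

3359 km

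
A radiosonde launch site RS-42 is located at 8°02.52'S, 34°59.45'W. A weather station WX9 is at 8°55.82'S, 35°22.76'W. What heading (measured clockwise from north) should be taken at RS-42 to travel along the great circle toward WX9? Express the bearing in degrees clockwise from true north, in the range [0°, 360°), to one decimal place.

203.4°

RS-42: φ = -8.04200°, λ = -34.99083°
WX9: φ = -8.93033°, λ = -35.37933°
Δλ = -0.3885°
y = sin Δλ · cos φ₂ = -0.006698
x = cos φ₁ sin φ₂ − sin φ₁ cos φ₂ cos Δλ = -0.015507
θ = atan2(y, x) = -156.6376° → 203.3624° (mod 360°)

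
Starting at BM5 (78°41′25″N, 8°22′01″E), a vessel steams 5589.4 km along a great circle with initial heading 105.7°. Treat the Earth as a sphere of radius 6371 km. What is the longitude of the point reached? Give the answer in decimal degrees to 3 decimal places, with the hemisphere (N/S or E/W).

74.380°E

BM5: φ = +78.69028°, λ = +8.36694°
δ = d/R = 5589.4/6371 = 0.877319 rad
φ₂ = arcsin(sin φ₁ cos δ + cos φ₁ sin δ cos θ)
   = arcsin(0.98058·0.63922 + 0.19611·0.76903·-0.27060) = 35.87307°
λ₂ = λ₁ + atan2(sin θ sin δ cos φ₁, cos δ − sin φ₁ sin φ₂) = 74.38004°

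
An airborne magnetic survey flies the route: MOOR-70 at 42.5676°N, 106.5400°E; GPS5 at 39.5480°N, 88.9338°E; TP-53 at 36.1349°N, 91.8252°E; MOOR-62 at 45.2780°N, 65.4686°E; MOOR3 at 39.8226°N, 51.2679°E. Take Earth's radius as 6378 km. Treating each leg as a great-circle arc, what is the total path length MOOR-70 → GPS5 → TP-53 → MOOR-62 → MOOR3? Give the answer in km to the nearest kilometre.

MOOR-70→GPS5: c = 0.237155 rad, d = 1512.58 km
GPS5→TP-53: c = 0.071661 rad, d = 457.06 km
TP-53→MOOR-62: c = 0.381201 rad, d = 2431.30 km
MOOR-62→MOOR3: c = 0.205515 rad, d = 1310.78 km
Total = 1512.58 + 457.06 + 2431.30 + 1310.78 = 5711.71 km

5712 km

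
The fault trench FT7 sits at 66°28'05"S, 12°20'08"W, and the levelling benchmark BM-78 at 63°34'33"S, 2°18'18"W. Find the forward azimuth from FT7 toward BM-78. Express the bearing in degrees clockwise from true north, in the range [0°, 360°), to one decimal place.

60.3°

FT7: φ = -66.46806°, λ = -12.33556°
BM-78: φ = -63.57583°, λ = -2.30500°
Δλ = 10.0306°
y = sin Δλ · cos φ₂ = 0.077509
x = cos φ₁ sin φ₂ − sin φ₁ cos φ₂ cos Δλ = 0.044221
θ = atan2(y, x) = 60.2942° → 60.2942° (mod 360°)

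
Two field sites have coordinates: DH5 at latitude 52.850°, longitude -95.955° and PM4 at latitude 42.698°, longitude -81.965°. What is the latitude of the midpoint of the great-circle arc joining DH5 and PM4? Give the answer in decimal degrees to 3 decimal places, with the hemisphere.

47.985°N

Bx = cos φ₂ cos Δλ = 0.713138,  By = cos φ₂ sin Δλ = 0.177673
φₘ = atan2(sin φ₁ + sin φ₂, √((cos φ₁ + Bx)² + By²)) = 47.98489°
λₘ = λ₁ + atan2(By, cos φ₁ + Bx) = -88.27200°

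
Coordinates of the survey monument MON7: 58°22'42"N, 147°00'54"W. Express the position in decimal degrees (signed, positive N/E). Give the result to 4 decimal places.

+58.3783°, -147.0150°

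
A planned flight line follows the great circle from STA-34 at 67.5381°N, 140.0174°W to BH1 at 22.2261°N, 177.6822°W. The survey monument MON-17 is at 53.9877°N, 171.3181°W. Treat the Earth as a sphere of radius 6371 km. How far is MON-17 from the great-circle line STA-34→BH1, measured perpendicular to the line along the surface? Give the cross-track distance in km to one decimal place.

δ₁₃ = central angle STA-34→MON-17 = 0.349721 rad  (haversine)
θ₁₃ = bearing STA-34→MON-17 = 243.063°,  θ₁₂ = bearing STA-34→BH1 = 226.720°
dₓₜ = R·arcsin(sin δ₁₃ · sin(θ₁₃ − θ₁₂)) = 6371·arcsin(0.34264·sin(16.344°)) = 615.223 km
|dₓₜ| = 615.223 km

615.2 km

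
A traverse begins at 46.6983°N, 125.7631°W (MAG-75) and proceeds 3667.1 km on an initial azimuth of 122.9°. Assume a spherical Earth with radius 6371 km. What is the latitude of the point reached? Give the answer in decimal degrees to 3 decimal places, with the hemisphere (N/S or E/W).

δ = d/R = 3667.1/6371 = 0.575593 rad
φ₂ = arcsin(sin φ₁ cos δ + cos φ₁ sin δ cos θ)
   = arcsin(0.72775·0.83887 + 0.68584·0.54433·-0.54317) = 24.06101°
λ₂ = λ₁ + atan2(sin θ sin δ cos φ₁, cos δ − sin φ₁ sin φ₂) = -95.72861°

24.061°N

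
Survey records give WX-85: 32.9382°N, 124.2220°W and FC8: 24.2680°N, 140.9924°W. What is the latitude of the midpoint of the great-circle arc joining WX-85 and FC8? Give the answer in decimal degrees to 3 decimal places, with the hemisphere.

Bx = cos φ₂ cos Δλ = 0.872860,  By = cos φ₂ sin Δλ = -0.263040
φₘ = atan2(sin φ₁ + sin φ₂, √((cos φ₁ + Bx)² + By²)) = 28.86222°
λₘ = λ₁ + atan2(By, cos φ₁ + Bx) = -132.95631°

28.862°N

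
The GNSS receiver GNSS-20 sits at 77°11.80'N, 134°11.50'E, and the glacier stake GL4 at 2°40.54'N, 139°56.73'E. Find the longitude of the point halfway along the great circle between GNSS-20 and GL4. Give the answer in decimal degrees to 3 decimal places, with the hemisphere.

GNSS-20: φ = +77.19667°, λ = +134.19167°
GL4: φ = +2.67567°, λ = +139.94550°
Bx = cos φ₂ cos Δλ = 0.993877,  By = cos φ₂ sin Δλ = 0.100145
φₘ = atan2(sin φ₁ + sin φ₂, √((cos φ₁ + Bx)² + By²)) = 39.95730°
λₘ = λ₁ + atan2(By, cos φ₁ + Bx) = 138.90171°

138.902°E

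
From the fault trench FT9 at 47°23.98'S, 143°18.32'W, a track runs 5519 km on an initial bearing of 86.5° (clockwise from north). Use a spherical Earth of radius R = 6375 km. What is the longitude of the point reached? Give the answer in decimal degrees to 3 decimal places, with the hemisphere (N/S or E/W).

FT9: φ = -47.39967°, λ = -143.30533°
δ = d/R = 5519/6375 = 0.865725 rad
φ₂ = arcsin(sin φ₁ cos δ + cos φ₁ sin δ cos θ)
   = arcsin(-0.73609·0.64809 + 0.67688·0.76157·0.06105) = -26.46065°
λ₂ = λ₁ + atan2(sin θ sin δ cos φ₁, cos δ − sin φ₁ sin φ₂) = -85.19185°

85.192°W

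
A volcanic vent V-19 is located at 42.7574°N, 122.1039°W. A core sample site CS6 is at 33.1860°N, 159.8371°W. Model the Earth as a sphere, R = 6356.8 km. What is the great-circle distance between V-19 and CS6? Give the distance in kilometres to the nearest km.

Δφ = -9.5714°,  Δλ = -37.7332°
a = sin²(Δφ/2) + cos φ₁ cos φ₂ sin²(Δλ/2) = 0.071214
c = 2·arcsin(√a) = 0.540265 rad = 30.9549°
d = R·c = 6356.8 × 0.540265 = 3434.4 km

3434 km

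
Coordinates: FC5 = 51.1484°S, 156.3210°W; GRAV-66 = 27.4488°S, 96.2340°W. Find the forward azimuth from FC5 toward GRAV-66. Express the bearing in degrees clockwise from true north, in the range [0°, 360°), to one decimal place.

Δλ = 60.0870°
y = sin Δλ · cos φ₂ = 0.769204
x = cos φ₁ sin φ₂ − sin φ₁ cos φ₂ cos Δλ = 0.055481
θ = atan2(y, x) = 85.8745° → 85.8745° (mod 360°)

85.9°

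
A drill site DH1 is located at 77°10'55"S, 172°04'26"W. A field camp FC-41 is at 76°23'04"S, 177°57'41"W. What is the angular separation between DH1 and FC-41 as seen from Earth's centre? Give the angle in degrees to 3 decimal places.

1.564°

DH1: φ = -77.18194°, λ = -172.07389°
FC-41: φ = -76.38444°, λ = -177.96139°
Δφ = 0.7975°,  Δλ = -5.8875°
a = sin²(Δφ/2) + cos φ₁ cos φ₂ sin²(Δλ/2) = 0.000186
c = 2·arcsin(√a) = 0.027290 rad = 1.5636°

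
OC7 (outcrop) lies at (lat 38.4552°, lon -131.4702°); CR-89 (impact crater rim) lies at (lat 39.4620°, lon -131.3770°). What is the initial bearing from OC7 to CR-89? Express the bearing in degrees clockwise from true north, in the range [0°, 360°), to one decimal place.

Δλ = 0.0932°
y = sin Δλ · cos φ₂ = 0.001256
x = cos φ₁ sin φ₂ − sin φ₁ cos φ₂ cos Δλ = 0.017572
θ = atan2(y, x) = 4.0880° → 4.0880° (mod 360°)

4.1°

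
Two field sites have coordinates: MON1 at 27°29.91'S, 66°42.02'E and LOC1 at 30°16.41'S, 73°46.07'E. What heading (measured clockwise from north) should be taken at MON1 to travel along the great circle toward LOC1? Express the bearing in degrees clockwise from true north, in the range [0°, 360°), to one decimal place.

115.8°

MON1: φ = -27.49850°, λ = +66.70033°
LOC1: φ = -30.27350°, λ = +73.76783°
Δλ = 7.0675°
y = sin Δλ · cos φ₂ = 0.106260
x = cos φ₁ sin φ₂ − sin φ₁ cos φ₂ cos Δλ = -0.051444
θ = atan2(y, x) = 115.8331° → 115.8331° (mod 360°)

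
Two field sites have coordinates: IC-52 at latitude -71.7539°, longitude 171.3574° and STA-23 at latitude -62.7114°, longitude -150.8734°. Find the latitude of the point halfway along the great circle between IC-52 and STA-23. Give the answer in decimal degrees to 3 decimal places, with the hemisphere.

Bx = cos φ₂ cos Δλ = 0.362416,  By = cos φ₂ sin Δλ = 0.280806
φₘ = atan2(sin φ₁ + sin φ₂, √((cos φ₁ + Bx)² + By²)) = -68.30121°
λₘ = λ₁ + atan2(By, cos φ₁ + Bx) = -166.07031°

68.301°S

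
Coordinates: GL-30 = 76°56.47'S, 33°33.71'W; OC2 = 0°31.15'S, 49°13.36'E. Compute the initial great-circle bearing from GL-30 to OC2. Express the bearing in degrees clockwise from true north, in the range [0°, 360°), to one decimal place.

83.1°

GL-30: φ = -76.94117°, λ = -33.56183°
OC2: φ = -0.51917°, λ = +49.22267°
Δλ = 82.7845°
y = sin Δλ · cos φ₂ = 0.992040
x = cos φ₁ sin φ₂ − sin φ₁ cos φ₂ cos Δλ = 0.120301
θ = atan2(y, x) = 83.0857° → 83.0857° (mod 360°)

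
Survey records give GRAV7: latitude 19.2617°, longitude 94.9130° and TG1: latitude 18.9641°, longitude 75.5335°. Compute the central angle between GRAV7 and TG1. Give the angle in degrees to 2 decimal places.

18.30°

Δφ = -0.2976°,  Δλ = -19.3795°
a = sin²(Δφ/2) + cos φ₁ cos φ₂ sin²(Δλ/2) = 0.025299
c = 2·arcsin(√a) = 0.319468 rad = 18.3041°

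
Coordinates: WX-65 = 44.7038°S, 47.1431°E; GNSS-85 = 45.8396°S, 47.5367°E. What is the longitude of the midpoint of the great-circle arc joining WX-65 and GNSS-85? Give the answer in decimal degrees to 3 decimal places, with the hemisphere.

Bx = cos φ₂ cos Δλ = 0.696653,  By = cos φ₂ sin Δλ = 0.004786
φₘ = atan2(sin φ₁ + sin φ₂, √((cos φ₁ + Bx)² + By²)) = -45.27187°
λₘ = λ₁ + atan2(By, cos φ₁ + Bx) = 47.33793°

47.338°E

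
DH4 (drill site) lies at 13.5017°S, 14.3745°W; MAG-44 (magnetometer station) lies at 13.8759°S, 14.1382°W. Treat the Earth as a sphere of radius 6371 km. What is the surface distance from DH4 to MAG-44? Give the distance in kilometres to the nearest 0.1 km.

48.8 km

Δφ = -0.3742°,  Δλ = 0.2363°
a = sin²(Δφ/2) + cos φ₁ cos φ₂ sin²(Δλ/2) = 0.000015
c = 2·arcsin(√a) = 0.007662 rad = 0.4390°
d = R·c = 6371 × 0.007662 = 48.8 km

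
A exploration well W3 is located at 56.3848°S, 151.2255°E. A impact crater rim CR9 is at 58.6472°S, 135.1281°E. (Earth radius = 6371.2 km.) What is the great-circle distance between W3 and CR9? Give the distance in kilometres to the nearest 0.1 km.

991.0 km

Δφ = -2.2624°,  Δλ = -16.0974°
a = sin²(Δφ/2) + cos φ₁ cos φ₂ sin²(Δλ/2) = 0.006037
c = 2·arcsin(√a) = 0.155549 rad = 8.9123°
d = R·c = 6371.2 × 0.155549 = 991.0 km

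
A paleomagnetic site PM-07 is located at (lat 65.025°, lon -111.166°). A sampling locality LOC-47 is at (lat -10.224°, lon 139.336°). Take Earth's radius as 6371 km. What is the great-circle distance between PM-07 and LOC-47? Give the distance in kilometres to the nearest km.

11946 km

Δφ = -75.2490°,  Δλ = -109.4980°
a = sin²(Δφ/2) + cos φ₁ cos φ₂ sin²(Δλ/2) = 0.649794
c = 2·arcsin(√a) = 1.875058 rad = 107.4329°
d = R·c = 6371 × 1.875058 = 11946.0 km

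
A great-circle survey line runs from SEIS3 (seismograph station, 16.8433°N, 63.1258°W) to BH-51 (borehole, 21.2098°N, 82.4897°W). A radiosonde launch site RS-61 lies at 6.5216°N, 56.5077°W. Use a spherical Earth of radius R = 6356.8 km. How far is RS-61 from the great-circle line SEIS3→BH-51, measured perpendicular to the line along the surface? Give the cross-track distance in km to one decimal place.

876.9 km

δ₁₃ = central angle SEIS3→RS-61 = 0.212623 rad  (haversine)
θ₁₃ = bearing SEIS3→RS-61 = 147.138°,  θ₁₂ = bearing SEIS3→BH-51 = 286.475°
dₓₜ = R·arcsin(sin δ₁₃ · sin(θ₁₃ − θ₁₂)) = 6356.8·arcsin(0.21102·sin(-139.337°)) = -876.869 km
|dₓₜ| = 876.869 km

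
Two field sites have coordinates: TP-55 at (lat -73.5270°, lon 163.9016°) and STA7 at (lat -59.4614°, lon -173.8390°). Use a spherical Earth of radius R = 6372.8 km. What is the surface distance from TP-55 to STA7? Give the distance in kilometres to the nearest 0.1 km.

1824.9 km

Δφ = 14.0656°,  Δλ = 22.2594°
a = sin²(Δφ/2) + cos φ₁ cos φ₂ sin²(Δλ/2) = 0.020360
c = 2·arcsin(√a) = 0.286352 rad = 16.4067°
d = R·c = 6372.8 × 0.286352 = 1824.9 km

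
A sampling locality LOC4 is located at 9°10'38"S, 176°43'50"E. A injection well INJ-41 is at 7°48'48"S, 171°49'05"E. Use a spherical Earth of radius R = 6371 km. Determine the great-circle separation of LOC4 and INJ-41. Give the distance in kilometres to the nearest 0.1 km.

561.1 km

LOC4: φ = -9.17722°, λ = +176.73056°
INJ-41: φ = -7.81333°, λ = +171.81806°
Δφ = 1.3639°,  Δλ = -4.9125°
a = sin²(Δφ/2) + cos φ₁ cos φ₂ sin²(Δλ/2) = 0.001938
c = 2·arcsin(√a) = 0.088074 rad = 5.0463°
d = R·c = 6371 × 0.088074 = 561.1 km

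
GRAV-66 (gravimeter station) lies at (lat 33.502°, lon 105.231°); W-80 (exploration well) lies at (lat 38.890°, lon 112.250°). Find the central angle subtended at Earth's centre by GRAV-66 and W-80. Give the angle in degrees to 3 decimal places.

Δφ = 5.3880°,  Δλ = 7.0190°
a = sin²(Δφ/2) + cos φ₁ cos φ₂ sin²(Δλ/2) = 0.004641
c = 2·arcsin(√a) = 0.136359 rad = 7.8128°

7.813°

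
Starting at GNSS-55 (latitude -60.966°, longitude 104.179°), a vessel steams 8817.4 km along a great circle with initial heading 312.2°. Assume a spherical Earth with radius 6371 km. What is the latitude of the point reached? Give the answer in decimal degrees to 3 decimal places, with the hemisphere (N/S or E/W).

9.088°N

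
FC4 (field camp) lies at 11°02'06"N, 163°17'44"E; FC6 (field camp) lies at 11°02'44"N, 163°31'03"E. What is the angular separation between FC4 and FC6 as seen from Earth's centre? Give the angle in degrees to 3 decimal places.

0.218°

FC4: φ = +11.03500°, λ = +163.29556°
FC6: φ = +11.04556°, λ = +163.51750°
Δφ = 0.0106°,  Δλ = 0.2219°
a = sin²(Δφ/2) + cos φ₁ cos φ₂ sin²(Δλ/2) = 0.000004
c = 2·arcsin(√a) = 0.003806 rad = 0.2181°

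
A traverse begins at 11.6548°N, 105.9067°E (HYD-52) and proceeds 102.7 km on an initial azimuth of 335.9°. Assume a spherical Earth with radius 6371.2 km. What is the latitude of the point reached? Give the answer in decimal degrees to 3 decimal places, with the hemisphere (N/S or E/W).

12.498°N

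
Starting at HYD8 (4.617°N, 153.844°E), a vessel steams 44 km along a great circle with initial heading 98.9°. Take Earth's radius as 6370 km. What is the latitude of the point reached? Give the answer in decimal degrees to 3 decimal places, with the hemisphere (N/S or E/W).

4.556°N

δ = d/R = 44/6370 = 0.006907 rad
φ₂ = arcsin(sin φ₁ cos δ + cos φ₁ sin δ cos θ)
   = arcsin(0.08049·0.99998 + 0.99676·0.00691·-0.15471) = 4.55566°
λ₂ = λ₁ + atan2(sin θ sin δ cos φ₁, cos δ − sin φ₁ sin φ₂) = 154.23624°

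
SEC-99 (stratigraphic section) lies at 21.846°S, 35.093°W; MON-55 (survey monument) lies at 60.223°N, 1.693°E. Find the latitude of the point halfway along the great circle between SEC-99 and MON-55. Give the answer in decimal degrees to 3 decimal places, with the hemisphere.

20.047°N

Bx = cos φ₂ cos Δλ = 0.397736,  By = cos φ₂ sin Δλ = 0.297393
φₘ = atan2(sin φ₁ + sin φ₂, √((cos φ₁ + Bx)² + By²)) = 20.04708°
λₘ = λ₁ + atan2(By, cos φ₁ + Bx) = -22.45127°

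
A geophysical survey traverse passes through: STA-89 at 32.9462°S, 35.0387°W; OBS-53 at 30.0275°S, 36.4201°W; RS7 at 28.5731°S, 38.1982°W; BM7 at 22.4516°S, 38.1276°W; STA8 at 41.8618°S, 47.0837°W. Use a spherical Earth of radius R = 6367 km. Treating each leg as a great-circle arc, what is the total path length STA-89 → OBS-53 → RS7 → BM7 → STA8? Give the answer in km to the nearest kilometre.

STA-89→OBS-53: c = 0.054932 rad, d = 349.75 km
OBS-53→RS7: c = 0.037104 rad, d = 236.24 km
RS7→BM7: c = 0.106846 rad, d = 680.29 km
BM7→STA8: c = 0.363181 rad, d = 2312.37 km
Total = 349.75 + 236.24 + 680.29 + 2312.37 = 3578.65 km

3579 km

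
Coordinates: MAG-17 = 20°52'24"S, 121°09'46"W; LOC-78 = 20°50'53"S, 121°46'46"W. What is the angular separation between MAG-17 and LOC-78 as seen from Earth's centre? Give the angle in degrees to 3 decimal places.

MAG-17: φ = -20.87333°, λ = -121.16278°
LOC-78: φ = -20.84806°, λ = -121.77944°
Δφ = 0.0253°,  Δλ = -0.6167°
a = sin²(Δφ/2) + cos φ₁ cos φ₂ sin²(Δλ/2) = 0.000025
c = 2·arcsin(√a) = 0.010067 rad = 0.5768°

0.577°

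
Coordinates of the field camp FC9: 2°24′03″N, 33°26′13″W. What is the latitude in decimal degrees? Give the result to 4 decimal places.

2° + 24′/60 + 3″/3600 = 2 + 0.40000 + 0.00083 = 2.4008°

2.4008°N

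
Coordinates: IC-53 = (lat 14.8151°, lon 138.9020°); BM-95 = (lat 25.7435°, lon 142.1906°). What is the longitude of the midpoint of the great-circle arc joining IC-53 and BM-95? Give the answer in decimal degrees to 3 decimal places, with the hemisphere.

Bx = cos φ₂ cos Δλ = 0.899264,  By = cos φ₂ sin Δλ = 0.051672
φₘ = atan2(sin φ₁ + sin φ₂, √((cos φ₁ + Bx)² + By²)) = 20.28696°
λₘ = λ₁ + atan2(By, cos φ₁ + Bx) = 140.48816°

140.488°E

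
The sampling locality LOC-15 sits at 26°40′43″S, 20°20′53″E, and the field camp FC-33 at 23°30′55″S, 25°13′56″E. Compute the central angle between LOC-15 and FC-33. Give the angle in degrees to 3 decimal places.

5.437°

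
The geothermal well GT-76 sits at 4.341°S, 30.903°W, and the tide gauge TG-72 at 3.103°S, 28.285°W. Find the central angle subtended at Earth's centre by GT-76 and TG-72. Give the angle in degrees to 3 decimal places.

2.891°

Δφ = 1.2380°,  Δλ = 2.6180°
a = sin²(Δφ/2) + cos φ₁ cos φ₂ sin²(Δλ/2) = 0.000636
c = 2·arcsin(√a) = 0.050456 rad = 2.8909°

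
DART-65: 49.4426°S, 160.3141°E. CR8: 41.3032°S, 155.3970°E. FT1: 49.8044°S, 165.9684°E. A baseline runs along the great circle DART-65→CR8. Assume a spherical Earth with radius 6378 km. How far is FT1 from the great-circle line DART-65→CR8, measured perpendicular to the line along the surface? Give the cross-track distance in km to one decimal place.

345.1 km

δ₁₃ = central angle DART-65→FT1 = 0.064225 rad  (haversine)
θ₁₃ = bearing DART-65→FT1 = 97.791°,  θ₁₂ = bearing DART-65→CR8 = 335.220°
dₓₜ = R·arcsin(sin δ₁₃ · sin(θ₁₃ − θ₁₂)) = 6378·arcsin(0.06418·sin(-237.429°)) = 345.135 km
|dₓₜ| = 345.135 km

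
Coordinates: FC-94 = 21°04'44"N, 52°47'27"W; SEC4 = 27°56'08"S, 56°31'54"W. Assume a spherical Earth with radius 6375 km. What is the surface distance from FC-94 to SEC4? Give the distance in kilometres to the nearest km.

5468 km

FC-94: φ = +21.07889°, λ = -52.79083°
SEC4: φ = -27.93556°, λ = -56.53167°
Δφ = -49.0144°,  Δλ = -3.7408°
a = sin²(Δφ/2) + cos φ₁ cos φ₂ sin²(Δλ/2) = 0.172944
c = 2·arcsin(√a) = 0.857788 rad = 49.1476°
d = R·c = 6375 × 0.857788 = 5468.4 km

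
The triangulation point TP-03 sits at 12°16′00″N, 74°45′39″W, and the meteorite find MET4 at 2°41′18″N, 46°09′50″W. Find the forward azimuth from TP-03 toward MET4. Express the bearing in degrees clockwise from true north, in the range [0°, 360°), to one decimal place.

106.4°

TP-03: φ = +12.26667°, λ = -74.76083°
MET4: φ = +2.68833°, λ = -46.16389°
Δλ = 28.5969°
y = sin Δλ · cos φ₂ = 0.478118
x = cos φ₁ sin φ₂ − sin φ₁ cos φ₂ cos Δλ = -0.140506
θ = atan2(y, x) = 106.3766° → 106.3766° (mod 360°)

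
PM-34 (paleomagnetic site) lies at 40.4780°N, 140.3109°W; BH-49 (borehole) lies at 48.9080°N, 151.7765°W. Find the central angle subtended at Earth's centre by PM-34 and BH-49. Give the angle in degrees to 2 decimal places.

11.70°

Δφ = 8.4300°,  Δλ = -11.4656°
a = sin²(Δφ/2) + cos φ₁ cos φ₂ sin²(Δλ/2) = 0.010391
c = 2·arcsin(√a) = 0.204224 rad = 11.7012°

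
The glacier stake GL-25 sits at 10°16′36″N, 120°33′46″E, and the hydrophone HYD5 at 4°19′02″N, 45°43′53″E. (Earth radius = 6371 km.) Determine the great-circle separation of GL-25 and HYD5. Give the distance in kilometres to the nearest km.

8265 km

GL-25: φ = +10.27667°, λ = +120.56278°
HYD5: φ = +4.31722°, λ = +45.73139°
Δφ = -5.9594°,  Δλ = -74.8314°
a = sin²(Δφ/2) + cos φ₁ cos φ₂ sin²(Δλ/2) = 0.364919
c = 2·arcsin(√a) = 1.297235 rad = 74.3261°
d = R·c = 6371 × 1.297235 = 8264.7 km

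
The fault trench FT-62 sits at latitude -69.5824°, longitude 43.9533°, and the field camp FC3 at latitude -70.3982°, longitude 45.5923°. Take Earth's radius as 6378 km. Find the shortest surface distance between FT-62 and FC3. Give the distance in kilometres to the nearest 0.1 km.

110.2 km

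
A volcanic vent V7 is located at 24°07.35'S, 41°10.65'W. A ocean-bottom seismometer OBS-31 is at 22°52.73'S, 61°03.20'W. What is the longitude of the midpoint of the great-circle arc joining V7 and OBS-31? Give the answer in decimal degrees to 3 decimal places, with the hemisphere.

V7: φ = -24.12250°, λ = -41.17750°
OBS-31: φ = -22.87883°, λ = -61.05333°
Bx = cos φ₂ cos Δλ = 0.866447,  By = cos φ₂ sin Δλ = -0.313236
φₘ = atan2(sin φ₁ + sin φ₂, √((cos φ₁ + Bx)² + By²)) = -23.81905°
λₘ = λ₁ + atan2(By, cos φ₁ + Bx) = -51.16279°

51.163°W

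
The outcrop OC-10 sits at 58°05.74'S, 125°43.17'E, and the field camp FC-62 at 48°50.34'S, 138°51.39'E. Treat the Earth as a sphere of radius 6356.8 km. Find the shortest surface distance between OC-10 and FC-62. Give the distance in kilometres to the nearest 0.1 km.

1339.7 km

OC-10: φ = -58.09567°, λ = +125.71950°
FC-62: φ = -48.83900°, λ = +138.85650°
Δφ = 9.2567°,  Δλ = 13.1370°
a = sin²(Δφ/2) + cos φ₁ cos φ₂ sin²(Δλ/2) = 0.011063
c = 2·arcsin(√a) = 0.210750 rad = 12.0751°
d = R·c = 6356.8 × 0.210750 = 1339.7 km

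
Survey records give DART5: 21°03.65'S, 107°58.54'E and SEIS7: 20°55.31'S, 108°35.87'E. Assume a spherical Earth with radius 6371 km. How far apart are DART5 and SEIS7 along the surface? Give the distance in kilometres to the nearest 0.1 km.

66.4 km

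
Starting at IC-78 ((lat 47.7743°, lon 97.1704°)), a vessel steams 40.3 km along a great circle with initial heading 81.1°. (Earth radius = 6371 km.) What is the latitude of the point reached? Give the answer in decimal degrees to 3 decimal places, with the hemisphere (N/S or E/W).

δ = d/R = 40.3/6371 = 0.006326 rad
φ₂ = arcsin(sin φ₁ cos δ + cos φ₁ sin δ cos θ)
   = arcsin(0.74050·0.99998 + 0.67205·0.00633·0.15471) = 47.82914°
λ₂ = λ₁ + atan2(sin θ sin δ cos φ₁, cos δ − sin φ₁ sin φ₂) = 97.70376°

47.829°N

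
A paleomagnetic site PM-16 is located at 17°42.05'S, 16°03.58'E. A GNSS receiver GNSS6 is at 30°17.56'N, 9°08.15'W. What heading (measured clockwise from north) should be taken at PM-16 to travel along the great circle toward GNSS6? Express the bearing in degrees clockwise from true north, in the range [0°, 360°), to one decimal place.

332.9°

PM-16: φ = -17.70083°, λ = +16.05967°
GNSS6: φ = +30.29267°, λ = -9.13583°
Δλ = -25.1955°
y = sin Δλ · cos φ₂ = -0.367582
x = cos φ₁ sin φ₂ − sin φ₁ cos φ₂ cos Δλ = 0.718092
θ = atan2(y, x) = -27.1073° → 332.8927° (mod 360°)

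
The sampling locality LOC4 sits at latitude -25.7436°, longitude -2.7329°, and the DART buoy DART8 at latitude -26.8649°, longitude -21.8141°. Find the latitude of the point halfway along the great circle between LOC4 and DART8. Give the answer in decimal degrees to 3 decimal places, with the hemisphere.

26.623°S

Bx = cos φ₂ cos Δλ = 0.843061,  By = cos φ₂ sin Δλ = -0.291626
φₘ = atan2(sin φ₁ + sin φ₂, √((cos φ₁ + Bx)² + By²)) = -26.62260°
λₘ = λ₁ + atan2(By, cos φ₁ + Bx) = -12.22692°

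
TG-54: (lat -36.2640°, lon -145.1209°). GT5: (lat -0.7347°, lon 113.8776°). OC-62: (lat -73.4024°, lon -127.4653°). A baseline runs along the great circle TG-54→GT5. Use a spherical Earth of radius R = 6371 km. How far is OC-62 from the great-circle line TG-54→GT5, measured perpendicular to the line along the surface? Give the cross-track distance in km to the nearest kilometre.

4242 km

δ₁₃ = central angle TG-54→OC-62 = 0.665949 rad  (haversine)
θ₁₃ = bearing TG-54→OC-62 = 171.939°,  θ₁₂ = bearing TG-54→GT5 = 262.845°
dₓₜ = R·arcsin(sin δ₁₃ · sin(θ₁₃ − θ₁₂)) = 6371·arcsin(0.61781·sin(-90.906°)) = -4242.136 km
|dₓₜ| = 4242.136 km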